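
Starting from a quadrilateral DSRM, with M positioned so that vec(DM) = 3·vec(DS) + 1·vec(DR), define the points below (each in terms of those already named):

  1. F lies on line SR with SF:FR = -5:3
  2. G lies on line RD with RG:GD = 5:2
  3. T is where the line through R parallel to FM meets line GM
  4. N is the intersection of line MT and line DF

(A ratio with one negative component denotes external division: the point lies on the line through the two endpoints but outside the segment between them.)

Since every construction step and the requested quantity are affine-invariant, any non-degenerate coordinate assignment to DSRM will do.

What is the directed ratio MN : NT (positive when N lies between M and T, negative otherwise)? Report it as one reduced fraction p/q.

MN:NT = -9/4

Choose coordinates D = (0, 0), S = (1, 0), R = (0, 1), M = (3, 1).
1. F lies on line SR with SF:FR = -5:3 ⇒ F = (-3/2, 5/2)
2. G lies on line RD with RG:GD = 5:2 ⇒ G = (0, 2/7)
3. T is where the line through R parallel to FM meets line GM ⇒ T = (5/4, 7/12)
4. N is the intersection of line MT and line DF ⇒ N = (-3/20, 1/4)
N = M + t·(T−M) with t = 9/5, so MN:NT = t:(1−t) = 9/5:-4/5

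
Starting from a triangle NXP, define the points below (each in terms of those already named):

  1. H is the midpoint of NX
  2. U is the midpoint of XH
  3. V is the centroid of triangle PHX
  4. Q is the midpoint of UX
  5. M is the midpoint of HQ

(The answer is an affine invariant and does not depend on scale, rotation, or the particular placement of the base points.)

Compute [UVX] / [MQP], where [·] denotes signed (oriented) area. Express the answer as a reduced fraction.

Choose coordinates N = (0, 0), X = (1, 0), P = (0, 1).
1. H is the midpoint of NX ⇒ H = (1/2, 0)
2. U is the midpoint of XH ⇒ U = (3/4, 0)
3. V is the centroid of triangle PHX ⇒ V = (1/2, 1/3)
4. Q is the midpoint of UX ⇒ Q = (7/8, 0)
5. M is the midpoint of HQ ⇒ M = (11/16, 0)
2·[UVX] = -1/12, 2·[MQP] = 3/16
[UVX]:[MQP] = -1/12:3/16 = -4/9

[UVX]:[MQP] = -4/9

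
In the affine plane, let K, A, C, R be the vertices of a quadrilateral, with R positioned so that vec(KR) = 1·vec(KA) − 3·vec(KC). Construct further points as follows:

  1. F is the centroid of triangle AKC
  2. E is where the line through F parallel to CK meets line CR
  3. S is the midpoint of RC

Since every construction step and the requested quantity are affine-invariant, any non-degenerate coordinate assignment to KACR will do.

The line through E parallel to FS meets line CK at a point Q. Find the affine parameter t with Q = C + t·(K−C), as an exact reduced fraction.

Set K = (0, 0), A = (1, 0), C = (0, 1), R = (1, -3); any affine frame gives the same invariant.
1. F is the centroid of triangle AKC ⇒ F = (1/3, 1/3)
2. E is where the line through F parallel to CK meets line CR ⇒ E = (1/3, -1/3)
3. S is the midpoint of RC ⇒ S = (1/2, -1)
through E parallel to FS: direction (1/6, -4/3); meets CK at Q = (0, 7/3)
Q = C + t·(K−C) with t = -4/3

t = -4/3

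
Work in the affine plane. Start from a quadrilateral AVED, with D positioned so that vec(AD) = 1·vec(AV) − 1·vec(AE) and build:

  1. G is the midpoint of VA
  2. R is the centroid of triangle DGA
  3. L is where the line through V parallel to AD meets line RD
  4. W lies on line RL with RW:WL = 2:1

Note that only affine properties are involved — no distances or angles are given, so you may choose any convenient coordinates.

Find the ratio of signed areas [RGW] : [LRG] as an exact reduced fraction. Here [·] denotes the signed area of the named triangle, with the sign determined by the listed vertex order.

[RGW]:[LRG] = 2/3

Set A = (0, 0), V = (1, 0), E = (0, 1), D = (1, -1); any affine frame gives the same invariant.
1. G is the midpoint of VA ⇒ G = (1/2, 0)
2. R is the centroid of triangle DGA ⇒ R = (1/2, -1/3)
3. L is where the line through V parallel to AD meets line RD ⇒ L = (-2, 3)
4. W lies on line RL with RW:WL = 2:1 ⇒ W = (-7/6, 17/9)
2·[RGW] = 5/9, 2·[LRG] = 5/6
[RGW]:[LRG] = 5/9:5/6 = 2/3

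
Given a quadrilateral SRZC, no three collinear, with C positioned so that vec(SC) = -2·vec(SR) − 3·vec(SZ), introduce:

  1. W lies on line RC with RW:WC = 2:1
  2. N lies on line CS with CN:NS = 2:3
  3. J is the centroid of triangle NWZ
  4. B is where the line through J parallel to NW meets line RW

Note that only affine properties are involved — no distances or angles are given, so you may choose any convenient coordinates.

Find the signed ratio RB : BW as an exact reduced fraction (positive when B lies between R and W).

RB:BW = 2

Choose coordinates S = (0, 0), R = (1, 0), Z = (0, 1), C = (-2, -3).
1. W lies on line RC with RW:WC = 2:1 ⇒ W = (-1, -2)
2. N lies on line CS with CN:NS = 2:3 ⇒ N = (-6/5, -9/5)
3. J is the centroid of triangle NWZ ⇒ J = (-11/15, -14/15)
4. B is where the line through J parallel to NW meets line RW ⇒ B = (-1/3, -4/3)
B = R + t·(W−R) with t = 2/3, so RB:BW = t:(1−t) = 2/3:1/3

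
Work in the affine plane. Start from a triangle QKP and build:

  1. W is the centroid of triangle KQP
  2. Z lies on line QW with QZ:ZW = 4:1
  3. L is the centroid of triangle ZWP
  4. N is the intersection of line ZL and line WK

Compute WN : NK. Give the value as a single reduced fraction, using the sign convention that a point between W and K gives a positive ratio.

Work in coordinates with Q = (0, 0), K = (1, 0), P = (0, 1).
1. W is the centroid of triangle KQP ⇒ W = (1/3, 1/3)
2. Z lies on line QW with QZ:ZW = 4:1 ⇒ Z = (4/15, 4/15)
3. L is the centroid of triangle ZWP ⇒ L = (1/5, 8/15)
4. N is the intersection of line ZL and line WK ⇒ N = (5/21, 8/21)
N = W + t·(K−W) with t = -1/7, so WN:NK = t:(1−t) = -1/7:8/7

WN:NK = -1/8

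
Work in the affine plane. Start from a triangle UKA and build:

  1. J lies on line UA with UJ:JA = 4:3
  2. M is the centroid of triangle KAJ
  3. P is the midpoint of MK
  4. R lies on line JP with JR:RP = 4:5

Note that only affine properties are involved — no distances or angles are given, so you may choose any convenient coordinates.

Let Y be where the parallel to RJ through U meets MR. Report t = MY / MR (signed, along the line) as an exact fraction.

t = 19/3

Work in coordinates with U = (0, 0), K = (1, 0), A = (0, 1).
1. J lies on line UA with UJ:JA = 4:3 ⇒ J = (0, 4/7)
2. M is the centroid of triangle KAJ ⇒ M = (1/3, 11/21)
3. P is the midpoint of MK ⇒ P = (2/3, 11/42)
4. R lies on line JP with JR:RP = 4:5 ⇒ R = (8/27, 82/189)
through U parallel to RJ: direction (-8/27, 26/189); meets MR at Y = (8/81, -26/567)
Y = M + t·(R−M) with t = 19/3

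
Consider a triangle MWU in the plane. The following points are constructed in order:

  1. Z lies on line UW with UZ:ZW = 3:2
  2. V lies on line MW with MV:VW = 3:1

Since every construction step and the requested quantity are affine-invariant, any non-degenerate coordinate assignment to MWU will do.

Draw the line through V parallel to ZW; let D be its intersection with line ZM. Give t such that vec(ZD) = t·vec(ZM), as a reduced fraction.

Set M = (0, 0), W = (1, 0), U = (0, 1); any affine frame gives the same invariant.
1. Z lies on line UW with UZ:ZW = 3:2 ⇒ Z = (3/5, 2/5)
2. V lies on line MW with MV:VW = 3:1 ⇒ V = (3/4, 0)
through V parallel to ZW: direction (2/5, -2/5); meets ZM at D = (9/20, 3/10)
D = Z + t·(M−Z) with t = 1/4

t = 1/4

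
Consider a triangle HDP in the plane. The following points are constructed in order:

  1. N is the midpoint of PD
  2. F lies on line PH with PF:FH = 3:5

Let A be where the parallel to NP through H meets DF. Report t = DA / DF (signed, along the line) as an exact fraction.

Choose coordinates H = (0, 0), D = (1, 0), P = (0, 1).
1. N is the midpoint of PD ⇒ N = (1/2, 1/2)
2. F lies on line PH with PF:FH = 3:5 ⇒ F = (0, 5/8)
through H parallel to NP: direction (-1/2, 1/2); meets DF at A = (-5/3, 5/3)
A = D + t·(F−D) with t = 8/3

t = 8/3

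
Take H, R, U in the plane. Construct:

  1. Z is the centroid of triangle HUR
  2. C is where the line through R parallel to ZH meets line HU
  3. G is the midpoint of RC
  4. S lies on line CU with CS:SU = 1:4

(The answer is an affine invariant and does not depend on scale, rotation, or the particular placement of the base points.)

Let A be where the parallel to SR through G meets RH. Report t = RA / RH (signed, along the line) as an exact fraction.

t = -1/3

Assign H = (0, 0), R = (1, 0), U = (0, 1) — the answer is frame-independent, so this choice is without loss of generality.
1. Z is the centroid of triangle HUR ⇒ Z = (1/3, 1/3)
2. C is where the line through R parallel to ZH meets line HU ⇒ C = (0, -1)
3. G is the midpoint of RC ⇒ G = (1/2, -1/2)
4. S lies on line CU with CS:SU = 1:4 ⇒ S = (0, -3/5)
through G parallel to SR: direction (1, 3/5); meets RH at A = (4/3, 0)
A = R + t·(H−R) with t = -1/3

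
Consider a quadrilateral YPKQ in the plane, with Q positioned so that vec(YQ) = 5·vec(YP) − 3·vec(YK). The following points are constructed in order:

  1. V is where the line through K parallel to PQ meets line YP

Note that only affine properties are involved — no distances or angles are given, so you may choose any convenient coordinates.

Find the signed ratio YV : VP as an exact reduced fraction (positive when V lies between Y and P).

Assign Y = (0, 0), P = (1, 0), K = (0, 1), Q = (5, -3) — the answer is frame-independent, so this choice is without loss of generality.
1. V is where the line through K parallel to PQ meets line YP ⇒ V = (4/3, 0)
V = Y + t·(P−Y) with t = 4/3, so YV:VP = t:(1−t) = 4/3:-1/3

YV:VP = -4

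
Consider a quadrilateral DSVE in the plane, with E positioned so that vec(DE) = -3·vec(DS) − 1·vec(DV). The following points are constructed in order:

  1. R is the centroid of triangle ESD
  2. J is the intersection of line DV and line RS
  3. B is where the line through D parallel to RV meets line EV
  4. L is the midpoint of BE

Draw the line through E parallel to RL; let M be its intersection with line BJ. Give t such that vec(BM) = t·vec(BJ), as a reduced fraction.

t = 200/73

Assign D = (0, 0), S = (1, 0), V = (0, 1), E = (-3, -1) — the answer is frame-independent, so this choice is without loss of generality.
1. R is the centroid of triangle ESD ⇒ R = (-2/3, -1/3)
2. J is the intersection of line DV and line RS ⇒ J = (0, -1/5)
3. B is where the line through D parallel to RV meets line EV ⇒ B = (3/4, 3/2)
4. L is the midpoint of BE ⇒ L = (-9/8, 1/4)
through E parallel to RL: direction (-11/24, 7/12); meets BJ at M = (-381/292, -461/146)
M = B + t·(J−B) with t = 200/73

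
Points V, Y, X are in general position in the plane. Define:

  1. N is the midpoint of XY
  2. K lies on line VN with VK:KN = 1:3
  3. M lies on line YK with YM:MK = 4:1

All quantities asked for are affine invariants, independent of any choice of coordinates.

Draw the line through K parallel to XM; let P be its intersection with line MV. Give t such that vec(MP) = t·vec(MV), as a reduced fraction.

t = 1/2

Assign V = (0, 0), Y = (1, 0), X = (0, 1) — the answer is frame-independent, so this choice is without loss of generality.
1. N is the midpoint of XY ⇒ N = (1/2, 1/2)
2. K lies on line VN with VK:KN = 1:3 ⇒ K = (1/8, 1/8)
3. M lies on line YK with YM:MK = 4:1 ⇒ M = (3/10, 1/10)
through K parallel to XM: direction (3/10, -9/10); meets MV at P = (3/20, 1/20)
P = M + t·(V−M) with t = 1/2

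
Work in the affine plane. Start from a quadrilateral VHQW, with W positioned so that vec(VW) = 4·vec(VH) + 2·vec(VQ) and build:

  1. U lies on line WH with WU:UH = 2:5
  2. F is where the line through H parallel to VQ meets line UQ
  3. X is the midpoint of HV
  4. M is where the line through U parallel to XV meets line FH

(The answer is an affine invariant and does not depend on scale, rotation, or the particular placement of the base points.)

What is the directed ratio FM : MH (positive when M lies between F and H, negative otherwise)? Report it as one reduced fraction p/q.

Assign V = (0, 0), H = (1, 0), Q = (0, 1), W = (4, 2) — the answer is frame-independent, so this choice is without loss of generality.
1. U lies on line WH with WU:UH = 2:5 ⇒ U = (22/7, 10/7)
2. F is where the line through H parallel to VQ meets line UQ ⇒ F = (1, 25/22)
3. X is the midpoint of HV ⇒ X = (1/2, 0)
4. M is where the line through U parallel to XV meets line FH ⇒ M = (1, 10/7)
M = F + t·(H−F) with t = -9/35, so FM:MH = t:(1−t) = -9/35:44/35

FM:MH = -9/44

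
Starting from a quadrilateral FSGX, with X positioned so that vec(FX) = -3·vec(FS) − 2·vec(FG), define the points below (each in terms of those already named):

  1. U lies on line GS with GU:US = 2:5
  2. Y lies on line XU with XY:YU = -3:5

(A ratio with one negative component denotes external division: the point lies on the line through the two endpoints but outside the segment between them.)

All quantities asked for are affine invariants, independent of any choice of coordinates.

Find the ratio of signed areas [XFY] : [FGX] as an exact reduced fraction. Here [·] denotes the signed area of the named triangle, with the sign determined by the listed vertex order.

Choose coordinates F = (0, 0), S = (1, 0), G = (0, 1), X = (-3, -2).
1. U lies on line GS with GU:US = 2:5 ⇒ U = (2/7, 5/7)
2. Y lies on line XU with XY:YU = -3:5 ⇒ Y = (-111/14, -85/14)
2·[XFY] = -33/14, 2·[FGX] = 3
[XFY]:[FGX] = -33/14:3 = -11/14

[XFY]:[FGX] = -11/14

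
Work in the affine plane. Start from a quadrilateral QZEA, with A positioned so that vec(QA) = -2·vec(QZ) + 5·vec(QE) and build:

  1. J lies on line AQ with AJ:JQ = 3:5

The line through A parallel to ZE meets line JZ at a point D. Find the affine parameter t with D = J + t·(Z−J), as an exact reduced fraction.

t = -9/7

Work in coordinates with Q = (0, 0), Z = (1, 0), E = (0, 1), A = (-2, 5).
1. J lies on line AQ with AJ:JQ = 3:5 ⇒ J = (-5/4, 25/8)
through A parallel to ZE: direction (-1, 1); meets JZ at D = (-29/7, 50/7)
D = J + t·(Z−J) with t = -9/7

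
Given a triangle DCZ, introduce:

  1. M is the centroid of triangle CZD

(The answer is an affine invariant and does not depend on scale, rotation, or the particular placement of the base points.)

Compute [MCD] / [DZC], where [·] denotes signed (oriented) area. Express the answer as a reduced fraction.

[MCD]:[DZC] = 1/3

Set D = (0, 0), C = (1, 0), Z = (0, 1); any affine frame gives the same invariant.
1. M is the centroid of triangle CZD ⇒ M = (1/3, 1/3)
2·[MCD] = -1/3, 2·[DZC] = -1
[MCD]:[DZC] = -1/3:-1 = 1/3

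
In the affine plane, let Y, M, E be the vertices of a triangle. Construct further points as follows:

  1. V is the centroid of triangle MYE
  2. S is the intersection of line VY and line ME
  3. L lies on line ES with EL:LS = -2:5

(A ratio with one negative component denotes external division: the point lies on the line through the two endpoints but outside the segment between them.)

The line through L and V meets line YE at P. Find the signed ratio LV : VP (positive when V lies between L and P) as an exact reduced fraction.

LV:VP = -2

Work in coordinates with Y = (0, 0), M = (1, 0), E = (0, 1).
1. V is the centroid of triangle MYE ⇒ V = (1/3, 1/3)
2. S is the intersection of line VY and line ME ⇒ S = (1/2, 1/2)
3. L lies on line ES with EL:LS = -2:5 ⇒ L = (-1/3, 4/3)
line LV meets YE at P = (0, 5/6)
V = L + t·(P−L) with t = 2, so LV:VP = 2:-1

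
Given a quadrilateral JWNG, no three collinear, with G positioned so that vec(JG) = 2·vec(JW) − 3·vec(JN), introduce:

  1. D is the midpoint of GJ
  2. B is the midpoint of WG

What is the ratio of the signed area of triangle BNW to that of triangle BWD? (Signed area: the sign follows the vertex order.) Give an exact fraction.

[BNW]:[BWD] = -4/3

Choose coordinates J = (0, 0), W = (1, 0), N = (0, 1), G = (2, -3).
1. D is the midpoint of GJ ⇒ D = (1, -3/2)
2. B is the midpoint of WG ⇒ B = (3/2, -3/2)
2·[BNW] = -1, 2·[BWD] = 3/4
[BNW]:[BWD] = -1:3/4 = -4/3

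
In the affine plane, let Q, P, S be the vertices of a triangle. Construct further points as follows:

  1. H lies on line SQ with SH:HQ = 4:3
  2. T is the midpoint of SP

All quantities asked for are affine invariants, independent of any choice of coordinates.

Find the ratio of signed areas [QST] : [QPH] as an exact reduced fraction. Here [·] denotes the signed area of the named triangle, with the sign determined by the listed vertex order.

Choose coordinates Q = (0, 0), P = (1, 0), S = (0, 1).
1. H lies on line SQ with SH:HQ = 4:3 ⇒ H = (0, 3/7)
2. T is the midpoint of SP ⇒ T = (1/2, 1/2)
2·[QST] = -1/2, 2·[QPH] = 3/7
[QST]:[QPH] = -1/2:3/7 = -7/6

[QST]:[QPH] = -7/6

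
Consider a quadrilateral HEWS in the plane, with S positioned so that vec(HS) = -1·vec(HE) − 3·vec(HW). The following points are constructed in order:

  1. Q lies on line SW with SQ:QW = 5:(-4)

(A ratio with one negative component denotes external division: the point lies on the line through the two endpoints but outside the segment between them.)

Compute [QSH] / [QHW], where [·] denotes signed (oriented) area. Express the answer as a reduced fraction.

[QSH]:[QHW] = -5/4

Choose coordinates H = (0, 0), E = (1, 0), W = (0, 1), S = (-1, -3).
1. Q lies on line SW with SQ:QW = 5:(-4) ⇒ Q = (4, 17)
2·[QSH] = 5, 2·[QHW] = -4
[QSH]:[QHW] = 5:-4 = -5/4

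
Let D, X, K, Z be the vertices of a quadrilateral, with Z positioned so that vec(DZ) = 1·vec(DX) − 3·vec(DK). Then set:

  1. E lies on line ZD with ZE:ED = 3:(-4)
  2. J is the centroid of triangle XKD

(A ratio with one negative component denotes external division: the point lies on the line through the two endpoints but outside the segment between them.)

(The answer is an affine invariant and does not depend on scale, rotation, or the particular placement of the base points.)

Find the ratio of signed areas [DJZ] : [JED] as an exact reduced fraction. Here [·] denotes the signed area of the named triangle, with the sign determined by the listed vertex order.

[DJZ]:[JED] = 1/4

Choose coordinates D = (0, 0), X = (1, 0), K = (0, 1), Z = (1, -3).
1. E lies on line ZD with ZE:ED = 3:(-4) ⇒ E = (4, -12)
2. J is the centroid of triangle XKD ⇒ J = (1/3, 1/3)
2·[DJZ] = -4/3, 2·[JED] = -16/3
[DJZ]:[JED] = -4/3:-16/3 = 1/4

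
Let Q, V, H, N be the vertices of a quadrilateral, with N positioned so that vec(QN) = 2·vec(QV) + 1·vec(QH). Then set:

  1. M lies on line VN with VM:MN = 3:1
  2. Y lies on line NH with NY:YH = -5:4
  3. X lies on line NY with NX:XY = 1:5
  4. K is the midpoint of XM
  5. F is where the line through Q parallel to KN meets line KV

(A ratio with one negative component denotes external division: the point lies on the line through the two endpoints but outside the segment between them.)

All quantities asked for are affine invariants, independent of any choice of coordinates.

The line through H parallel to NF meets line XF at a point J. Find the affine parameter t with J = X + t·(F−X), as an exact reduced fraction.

t = -1/5

Choose coordinates Q = (0, 0), V = (1, 0), H = (0, 1), N = (2, 1).
1. M lies on line VN with VM:MN = 3:1 ⇒ M = (7/4, 3/4)
2. Y lies on line NH with NY:YH = -5:4 ⇒ Y = (-8, 1)
3. X lies on line NY with NX:XY = 1:5 ⇒ X = (1/3, 1)
4. K is the midpoint of XM ⇒ K = (25/24, 7/8)
5. F is where the line through Q parallel to KN meets line KV ⇒ F = (161/160, 21/160)
through H parallel to NF: direction (-159/160, -139/160); meets XF at J = (159/800, 939/800)
J = X + t·(F−X) with t = -1/5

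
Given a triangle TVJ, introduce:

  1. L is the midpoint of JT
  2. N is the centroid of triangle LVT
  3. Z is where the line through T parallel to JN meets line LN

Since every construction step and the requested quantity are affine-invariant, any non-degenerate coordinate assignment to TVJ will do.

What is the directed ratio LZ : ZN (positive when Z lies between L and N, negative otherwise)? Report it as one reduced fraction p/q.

Set T = (0, 0), V = (1, 0), J = (0, 1); any affine frame gives the same invariant.
1. L is the midpoint of JT ⇒ L = (0, 1/2)
2. N is the centroid of triangle LVT ⇒ N = (1/3, 1/6)
3. Z is where the line through T parallel to JN meets line LN ⇒ Z = (-1/3, 5/6)
Z = L + t·(N−L) with t = -1, so LZ:ZN = t:(1−t) = -1:2

LZ:ZN = -1/2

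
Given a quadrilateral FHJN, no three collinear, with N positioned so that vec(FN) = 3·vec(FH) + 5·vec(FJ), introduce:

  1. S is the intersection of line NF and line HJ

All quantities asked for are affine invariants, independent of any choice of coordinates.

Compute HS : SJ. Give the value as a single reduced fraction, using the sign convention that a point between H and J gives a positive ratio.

HS:SJ = 5/3

Set F = (0, 0), H = (1, 0), J = (0, 1), N = (3, 5); any affine frame gives the same invariant.
1. S is the intersection of line NF and line HJ ⇒ S = (3/8, 5/8)
S = H + t·(J−H) with t = 5/8, so HS:SJ = t:(1−t) = 5/8:3/8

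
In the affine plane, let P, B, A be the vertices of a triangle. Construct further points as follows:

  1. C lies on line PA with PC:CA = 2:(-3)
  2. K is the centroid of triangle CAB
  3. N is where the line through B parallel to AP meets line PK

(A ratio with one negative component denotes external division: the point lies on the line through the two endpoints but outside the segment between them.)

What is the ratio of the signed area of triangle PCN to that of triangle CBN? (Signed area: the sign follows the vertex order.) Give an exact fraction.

Assign P = (0, 0), B = (1, 0), A = (0, 1) — the answer is frame-independent, so this choice is without loss of generality.
1. C lies on line PA with PC:CA = 2:(-3) ⇒ C = (0, -2)
2. K is the centroid of triangle CAB ⇒ K = (1/3, -1/3)
3. N is where the line through B parallel to AP meets line PK ⇒ N = (1, -1)
2·[PCN] = 2, 2·[CBN] = -1
[PCN]:[CBN] = 2:-1 = -2

[PCN]:[CBN] = -2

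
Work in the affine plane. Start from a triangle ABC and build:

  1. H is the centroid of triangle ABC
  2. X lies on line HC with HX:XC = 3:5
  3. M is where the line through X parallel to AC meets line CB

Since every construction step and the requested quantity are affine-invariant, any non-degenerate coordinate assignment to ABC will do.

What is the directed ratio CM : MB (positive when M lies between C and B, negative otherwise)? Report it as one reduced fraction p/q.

CM:MB = 5/19

Set A = (0, 0), B = (1, 0), C = (0, 1); any affine frame gives the same invariant.
1. H is the centroid of triangle ABC ⇒ H = (1/3, 1/3)
2. X lies on line HC with HX:XC = 3:5 ⇒ X = (5/24, 7/12)
3. M is where the line through X parallel to AC meets line CB ⇒ M = (5/24, 19/24)
M = C + t·(B−C) with t = 5/24, so CM:MB = t:(1−t) = 5/24:19/24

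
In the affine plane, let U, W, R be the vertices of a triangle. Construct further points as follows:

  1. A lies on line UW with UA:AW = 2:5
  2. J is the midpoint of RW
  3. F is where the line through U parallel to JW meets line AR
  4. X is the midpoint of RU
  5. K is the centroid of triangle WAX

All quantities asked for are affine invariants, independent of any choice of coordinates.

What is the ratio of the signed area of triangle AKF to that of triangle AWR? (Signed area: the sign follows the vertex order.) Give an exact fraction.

Assign U = (0, 0), W = (1, 0), R = (0, 1) — the answer is frame-independent, so this choice is without loss of generality.
1. A lies on line UW with UA:AW = 2:5 ⇒ A = (2/7, 0)
2. J is the midpoint of RW ⇒ J = (1/2, 1/2)
3. F is where the line through U parallel to JW meets line AR ⇒ F = (2/5, -2/5)
4. X is the midpoint of RU ⇒ X = (0, 1/2)
5. K is the centroid of triangle WAX ⇒ K = (3/7, 1/6)
2·[AKF] = -8/105, 2·[AWR] = 5/7
[AKF]:[AWR] = -8/105:5/7 = -8/75

[AKF]:[AWR] = -8/75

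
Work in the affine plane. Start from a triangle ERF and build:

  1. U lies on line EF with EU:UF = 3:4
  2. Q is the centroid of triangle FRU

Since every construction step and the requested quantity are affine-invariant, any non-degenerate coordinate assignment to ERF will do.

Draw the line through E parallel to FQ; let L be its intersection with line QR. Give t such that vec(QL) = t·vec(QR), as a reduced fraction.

Choose coordinates E = (0, 0), R = (1, 0), F = (0, 1).
1. U lies on line EF with EU:UF = 3:4 ⇒ U = (0, 3/7)
2. Q is the centroid of triangle FRU ⇒ Q = (1/3, 10/21)
through E parallel to FQ: direction (1/3, -11/21); meets QR at L = (-5/6, 55/42)
L = Q + t·(R−Q) with t = -7/4

t = -7/4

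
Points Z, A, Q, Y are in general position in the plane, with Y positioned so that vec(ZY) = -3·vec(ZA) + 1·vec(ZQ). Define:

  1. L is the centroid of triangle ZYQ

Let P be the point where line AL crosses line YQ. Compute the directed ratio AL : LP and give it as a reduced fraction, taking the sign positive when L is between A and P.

AL:LP = 2

Set Z = (0, 0), A = (1, 0), Q = (0, 1), Y = (-3, 1); any affine frame gives the same invariant.
1. L is the centroid of triangle ZYQ ⇒ L = (-1, 2/3)
line AL meets YQ at P = (-2, 1)
L = A + t·(P−A) with t = 2/3, so AL:LP = 2/3:1/3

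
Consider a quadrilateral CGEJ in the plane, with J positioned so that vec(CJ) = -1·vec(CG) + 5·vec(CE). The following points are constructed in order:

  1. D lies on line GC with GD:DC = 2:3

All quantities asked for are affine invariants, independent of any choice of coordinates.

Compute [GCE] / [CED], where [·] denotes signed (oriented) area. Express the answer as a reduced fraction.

[GCE]:[CED] = 5/3

Choose coordinates C = (0, 0), G = (1, 0), E = (0, 1), J = (-1, 5).
1. D lies on line GC with GD:DC = 2:3 ⇒ D = (3/5, 0)
2·[GCE] = -1, 2·[CED] = -3/5
[GCE]:[CED] = -1:-3/5 = 5/3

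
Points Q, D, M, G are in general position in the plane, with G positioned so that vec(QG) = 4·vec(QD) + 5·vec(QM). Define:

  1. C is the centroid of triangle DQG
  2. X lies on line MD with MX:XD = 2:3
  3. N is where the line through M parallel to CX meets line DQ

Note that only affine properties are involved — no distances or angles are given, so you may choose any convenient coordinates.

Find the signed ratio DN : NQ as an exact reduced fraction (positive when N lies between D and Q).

DN:NQ = -35/19

Work in coordinates with Q = (0, 0), D = (1, 0), M = (0, 1), G = (4, 5).
1. C is the centroid of triangle DQG ⇒ C = (5/3, 5/3)
2. X lies on line MD with MX:XD = 2:3 ⇒ X = (2/5, 3/5)
3. N is where the line through M parallel to CX meets line DQ ⇒ N = (-19/16, 0)
N = D + t·(Q−D) with t = 35/16, so DN:NQ = t:(1−t) = 35/16:-19/16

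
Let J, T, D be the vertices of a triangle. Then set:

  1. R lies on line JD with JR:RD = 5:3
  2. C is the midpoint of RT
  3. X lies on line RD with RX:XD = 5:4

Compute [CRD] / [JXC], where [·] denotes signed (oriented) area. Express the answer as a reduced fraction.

[CRD]:[JXC] = 9/20

Assign J = (0, 0), T = (1, 0), D = (0, 1) — the answer is frame-independent, so this choice is without loss of generality.
1. R lies on line JD with JR:RD = 5:3 ⇒ R = (0, 5/8)
2. C is the midpoint of RT ⇒ C = (1/2, 5/16)
3. X lies on line RD with RX:XD = 5:4 ⇒ X = (0, 5/6)
2·[CRD] = -3/16, 2·[JXC] = -5/12
[CRD]:[JXC] = -3/16:-5/12 = 9/20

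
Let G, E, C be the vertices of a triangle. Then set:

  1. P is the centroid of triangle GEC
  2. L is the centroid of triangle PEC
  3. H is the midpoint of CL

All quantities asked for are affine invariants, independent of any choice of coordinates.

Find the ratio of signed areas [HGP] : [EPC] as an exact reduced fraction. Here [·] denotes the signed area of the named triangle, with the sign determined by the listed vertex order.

Set G = (0, 0), E = (1, 0), C = (0, 1); any affine frame gives the same invariant.
1. P is the centroid of triangle GEC ⇒ P = (1/3, 1/3)
2. L is the centroid of triangle PEC ⇒ L = (4/9, 4/9)
3. H is the midpoint of CL ⇒ H = (2/9, 13/18)
2·[HGP] = 1/6, 2·[EPC] = -1/3
[HGP]:[EPC] = 1/6:-1/3 = -1/2

[HGP]:[EPC] = -1/2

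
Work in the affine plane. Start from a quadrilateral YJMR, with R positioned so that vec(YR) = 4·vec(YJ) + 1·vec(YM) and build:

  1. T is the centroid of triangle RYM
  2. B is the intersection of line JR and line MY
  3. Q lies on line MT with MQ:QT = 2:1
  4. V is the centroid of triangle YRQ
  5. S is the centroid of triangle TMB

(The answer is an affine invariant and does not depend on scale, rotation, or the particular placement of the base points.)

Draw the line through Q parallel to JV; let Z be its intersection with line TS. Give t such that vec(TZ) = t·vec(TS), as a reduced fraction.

Choose coordinates Y = (0, 0), J = (1, 0), M = (0, 1), R = (4, 1).
1. T is the centroid of triangle RYM ⇒ T = (4/3, 2/3)
2. B is the intersection of line JR and line MY ⇒ B = (0, -1/3)
3. Q lies on line MT with MQ:QT = 2:1 ⇒ Q = (8/9, 7/9)
4. V is the centroid of triangle YRQ ⇒ V = (44/27, 16/27)
5. S is the centroid of triangle TMB ⇒ S = (4/9, 4/9)
through Q parallel to JV: direction (17/27, 16/27); meets TS at Z = (80/141, 67/141)
Z = T + t·(S−T) with t = 81/94

t = 81/94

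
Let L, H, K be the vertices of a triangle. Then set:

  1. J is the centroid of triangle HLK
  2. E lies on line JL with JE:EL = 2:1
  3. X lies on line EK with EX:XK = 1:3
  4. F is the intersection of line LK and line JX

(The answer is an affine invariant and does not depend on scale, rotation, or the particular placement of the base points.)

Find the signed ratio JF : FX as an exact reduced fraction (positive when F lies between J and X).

Assign L = (0, 0), H = (1, 0), K = (0, 1) — the answer is frame-independent, so this choice is without loss of generality.
1. J is the centroid of triangle HLK ⇒ J = (1/3, 1/3)
2. E lies on line JL with JE:EL = 2:1 ⇒ E = (1/9, 1/9)
3. X lies on line EK with EX:XK = 1:3 ⇒ X = (1/12, 1/3)
4. F is the intersection of line LK and line JX ⇒ F = (0, 1/3)
F = J + t·(X−J) with t = 4/3, so JF:FX = t:(1−t) = 4/3:-1/3

JF:FX = -4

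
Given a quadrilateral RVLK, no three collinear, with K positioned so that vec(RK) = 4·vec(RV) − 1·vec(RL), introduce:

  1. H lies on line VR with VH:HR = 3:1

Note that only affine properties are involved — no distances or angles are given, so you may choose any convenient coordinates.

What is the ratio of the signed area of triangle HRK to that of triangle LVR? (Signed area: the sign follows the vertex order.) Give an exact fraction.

[HRK]:[LVR] = -1/4

Assign R = (0, 0), V = (1, 0), L = (0, 1), K = (4, -1) — the answer is frame-independent, so this choice is without loss of generality.
1. H lies on line VR with VH:HR = 3:1 ⇒ H = (1/4, 0)
2·[HRK] = 1/4, 2·[LVR] = -1
[HRK]:[LVR] = 1/4:-1 = -1/4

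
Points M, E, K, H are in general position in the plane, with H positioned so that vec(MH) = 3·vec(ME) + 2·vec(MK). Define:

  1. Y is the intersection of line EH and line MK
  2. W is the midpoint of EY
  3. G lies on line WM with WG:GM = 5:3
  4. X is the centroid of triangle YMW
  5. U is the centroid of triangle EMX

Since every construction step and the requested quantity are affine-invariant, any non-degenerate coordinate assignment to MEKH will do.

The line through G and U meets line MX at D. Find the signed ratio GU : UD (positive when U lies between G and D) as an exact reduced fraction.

GU:UD = -5/8

Choose coordinates M = (0, 0), E = (1, 0), K = (0, 1), H = (3, 2).
1. Y is the intersection of line EH and line MK ⇒ Y = (0, -1)
2. W is the midpoint of EY ⇒ W = (1/2, -1/2)
3. G lies on line WM with WG:GM = 5:3 ⇒ G = (3/16, -3/16)
4. X is the centroid of triangle YMW ⇒ X = (1/6, -1/2)
5. U is the centroid of triangle EMX ⇒ U = (7/18, -1/6)
line GU meets MX at D = (1/15, -1/5)
U = G + t·(D−G) with t = -5/3, so GU:UD = -5/3:8/3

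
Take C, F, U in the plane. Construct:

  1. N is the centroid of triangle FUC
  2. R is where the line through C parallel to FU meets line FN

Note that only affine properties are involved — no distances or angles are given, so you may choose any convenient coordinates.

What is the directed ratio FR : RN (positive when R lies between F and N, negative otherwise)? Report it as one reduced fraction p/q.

FR:RN = -3/2

Choose coordinates C = (0, 0), F = (1, 0), U = (0, 1).
1. N is the centroid of triangle FUC ⇒ N = (1/3, 1/3)
2. R is where the line through C parallel to FU meets line FN ⇒ R = (-1, 1)
R = F + t·(N−F) with t = 3, so FR:RN = t:(1−t) = 3:-2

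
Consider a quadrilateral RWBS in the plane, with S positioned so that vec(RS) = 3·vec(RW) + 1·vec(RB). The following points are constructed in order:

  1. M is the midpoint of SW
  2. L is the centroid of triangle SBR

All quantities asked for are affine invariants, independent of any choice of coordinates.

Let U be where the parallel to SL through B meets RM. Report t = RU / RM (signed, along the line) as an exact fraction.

Assign R = (0, 0), W = (1, 0), B = (0, 1), S = (3, 1) — the answer is frame-independent, so this choice is without loss of generality.
1. M is the midpoint of SW ⇒ M = (2, 1/2)
2. L is the centroid of triangle SBR ⇒ L = (1, 2/3)
through B parallel to SL: direction (-2, -1/3); meets RM at U = (12, 3)
U = R + t·(M−R) with t = 6

t = 6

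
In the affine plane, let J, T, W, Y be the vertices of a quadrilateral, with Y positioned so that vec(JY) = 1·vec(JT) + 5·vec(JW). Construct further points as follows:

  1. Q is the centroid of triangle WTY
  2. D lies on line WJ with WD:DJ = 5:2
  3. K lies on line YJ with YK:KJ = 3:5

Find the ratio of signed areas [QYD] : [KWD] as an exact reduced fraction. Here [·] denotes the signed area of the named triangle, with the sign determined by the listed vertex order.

Choose coordinates J = (0, 0), T = (1, 0), W = (0, 1), Y = (1, 5).
1. Q is the centroid of triangle WTY ⇒ Q = (2/3, 2)
2. D lies on line WJ with WD:DJ = 5:2 ⇒ D = (0, 2/7)
3. K lies on line YJ with YK:KJ = 3:5 ⇒ K = (5/8, 25/8)
2·[QYD] = 10/7, 2·[KWD] = 25/56
[QYD]:[KWD] = 10/7:25/56 = 16/5

[QYD]:[KWD] = 16/5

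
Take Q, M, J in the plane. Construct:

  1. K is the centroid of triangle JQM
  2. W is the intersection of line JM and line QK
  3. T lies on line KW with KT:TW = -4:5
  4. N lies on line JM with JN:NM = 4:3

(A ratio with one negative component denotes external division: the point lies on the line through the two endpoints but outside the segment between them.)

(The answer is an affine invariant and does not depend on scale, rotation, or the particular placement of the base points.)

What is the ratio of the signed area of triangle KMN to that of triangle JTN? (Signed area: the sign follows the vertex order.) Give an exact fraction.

[KMN]:[JTN] = 3/20

Assign Q = (0, 0), M = (1, 0), J = (0, 1) — the answer is frame-independent, so this choice is without loss of generality.
1. K is the centroid of triangle JQM ⇒ K = (1/3, 1/3)
2. W is the intersection of line JM and line QK ⇒ W = (1/2, 1/2)
3. T lies on line KW with KT:TW = -4:5 ⇒ T = (-1/3, -1/3)
4. N lies on line JM with JN:NM = 4:3 ⇒ N = (4/7, 3/7)
2·[KMN] = 1/7, 2·[JTN] = 20/21
[KMN]:[JTN] = 1/7:20/21 = 3/20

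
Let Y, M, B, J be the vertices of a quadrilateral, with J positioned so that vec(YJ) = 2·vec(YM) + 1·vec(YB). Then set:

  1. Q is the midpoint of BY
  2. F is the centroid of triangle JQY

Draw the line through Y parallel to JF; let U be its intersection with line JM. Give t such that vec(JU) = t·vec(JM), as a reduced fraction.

Set Y = (0, 0), M = (1, 0), B = (0, 1), J = (2, 1); any affine frame gives the same invariant.
1. Q is the midpoint of BY ⇒ Q = (0, 1/2)
2. F is the centroid of triangle JQY ⇒ F = (2/3, 1/2)
through Y parallel to JF: direction (-4/3, -1/2); meets JM at U = (8/5, 3/5)
U = J + t·(M−J) with t = 2/5

t = 2/5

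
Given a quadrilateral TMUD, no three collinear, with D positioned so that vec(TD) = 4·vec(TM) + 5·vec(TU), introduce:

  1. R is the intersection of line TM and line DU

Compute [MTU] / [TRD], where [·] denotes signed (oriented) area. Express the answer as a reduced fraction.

[MTU]:[TRD] = 1/5

Work in coordinates with T = (0, 0), M = (1, 0), U = (0, 1), D = (4, 5).
1. R is the intersection of line TM and line DU ⇒ R = (-1, 0)
2·[MTU] = -1, 2·[TRD] = -5
[MTU]:[TRD] = -1:-5 = 1/5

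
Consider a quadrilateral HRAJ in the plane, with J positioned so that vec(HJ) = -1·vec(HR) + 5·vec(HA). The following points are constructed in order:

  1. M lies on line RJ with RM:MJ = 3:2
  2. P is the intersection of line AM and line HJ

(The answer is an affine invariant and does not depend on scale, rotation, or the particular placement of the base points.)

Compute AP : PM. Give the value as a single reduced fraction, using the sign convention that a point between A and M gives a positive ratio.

AP:PM = -1/2

Set H = (0, 0), R = (1, 0), A = (0, 1), J = (-1, 5); any affine frame gives the same invariant.
1. M lies on line RJ with RM:MJ = 3:2 ⇒ M = (-1/5, 3)
2. P is the intersection of line AM and line HJ ⇒ P = (1/5, -1)
P = A + t·(M−A) with t = -1, so AP:PM = t:(1−t) = -1:2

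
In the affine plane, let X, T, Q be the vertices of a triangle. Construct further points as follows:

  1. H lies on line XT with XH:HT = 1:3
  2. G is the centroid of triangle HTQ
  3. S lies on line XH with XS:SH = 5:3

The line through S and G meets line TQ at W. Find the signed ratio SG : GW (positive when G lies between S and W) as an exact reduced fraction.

SG:GW = 19/8

Work in coordinates with X = (0, 0), T = (1, 0), Q = (0, 1).
1. H lies on line XT with XH:HT = 1:3 ⇒ H = (1/4, 0)
2. G is the centroid of triangle HTQ ⇒ G = (5/12, 1/3)
3. S lies on line XH with XS:SH = 5:3 ⇒ S = (5/32, 0)
line SG meets TQ at W = (10/19, 9/19)
G = S + t·(W−S) with t = 19/27, so SG:GW = 19/27:8/27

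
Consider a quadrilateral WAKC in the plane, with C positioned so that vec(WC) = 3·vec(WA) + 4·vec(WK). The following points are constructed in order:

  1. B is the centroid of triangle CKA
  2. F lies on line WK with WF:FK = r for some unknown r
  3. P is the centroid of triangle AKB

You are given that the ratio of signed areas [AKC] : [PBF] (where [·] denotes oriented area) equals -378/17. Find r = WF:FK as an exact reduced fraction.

r = 2/5

Choose coordinates W = (0, 0), A = (1, 0), K = (0, 1), C = (3, 4).
1. B is the centroid of triangle CKA ⇒ B = (4/3, 5/3)
2. With WF:FK = r, write λ = r/(r+1) so F = W + λ·(K−W); F is affine-linear in λ
3. P is the centroid of triangle AKB ⇒ P = (7/9, 8/9)
Every point depending on F is an affine combination of F and λ-independent points, so each such coordinate is linear in λ; the λ² term in each signed area is a multiple of (K−W)×(K−W) = 0, so 2·[AKC] and 2·[PBF] are each linear in λ. Evaluating at λ=0 and λ=1:
  2·[AKC] = -6,   2·[PBF] = 5/9·λ + 1/9
So [AKC]:[PBF] = (-6) / (5/9·λ + 1/9). Setting this equal to -378/17:
  -6 = -378/17·(5/9·λ + 1/9)  ⇒  λ = 2/7
Then r = λ/(1−λ) = (2/7)/(5/7) = 2/5. Check: with r = 2/5, F = (0, 2/7) and [AKC]:[PBF] = -378/17 as required.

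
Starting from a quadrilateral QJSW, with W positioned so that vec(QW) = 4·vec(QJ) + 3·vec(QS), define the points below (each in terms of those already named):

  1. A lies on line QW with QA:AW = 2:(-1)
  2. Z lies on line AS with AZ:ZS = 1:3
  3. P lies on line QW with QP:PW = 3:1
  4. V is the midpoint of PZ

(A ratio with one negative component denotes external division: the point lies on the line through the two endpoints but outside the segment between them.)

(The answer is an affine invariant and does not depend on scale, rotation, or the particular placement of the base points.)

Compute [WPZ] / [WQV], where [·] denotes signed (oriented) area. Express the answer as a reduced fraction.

Set Q = (0, 0), J = (1, 0), S = (0, 1), W = (4, 3); any affine frame gives the same invariant.
1. A lies on line QW with QA:AW = 2:(-1) ⇒ A = (8, 6)
2. Z lies on line AS with AZ:ZS = 1:3 ⇒ Z = (6, 19/4)
3. P lies on line QW with QP:PW = 3:1 ⇒ P = (3, 9/4)
4. V is the midpoint of PZ ⇒ V = (9/2, 7/2)
2·[WPZ] = -1/4, 2·[WQV] = -1/2
[WPZ]:[WQV] = -1/4:-1/2 = 1/2

[WPZ]:[WQV] = 1/2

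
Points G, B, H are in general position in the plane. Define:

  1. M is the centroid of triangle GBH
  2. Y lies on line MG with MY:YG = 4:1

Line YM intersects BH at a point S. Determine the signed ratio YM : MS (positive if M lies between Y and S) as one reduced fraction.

YM:MS = 8/5

Work in coordinates with G = (0, 0), B = (1, 0), H = (0, 1).
1. M is the centroid of triangle GBH ⇒ M = (1/3, 1/3)
2. Y lies on line MG with MY:YG = 4:1 ⇒ Y = (1/15, 1/15)
line YM meets BH at S = (1/2, 1/2)
M = Y + t·(S−Y) with t = 8/13, so YM:MS = 8/13:5/13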